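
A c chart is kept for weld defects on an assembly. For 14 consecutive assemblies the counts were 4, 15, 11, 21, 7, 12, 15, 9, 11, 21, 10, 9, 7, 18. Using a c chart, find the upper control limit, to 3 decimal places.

22.597

c̄ = (4 + 15 + 11 + 21 + 7 + 12 + 15 + 9 + 11 + 21 + 10 + 9 + 7 + 18) / 14 = 170 / 14 = 12.1429
UCL = c̄ + 3√c̄ = 12.1429 + 3 × √12.1429 = 12.1429 + 3 × 3.4847 = 22.5968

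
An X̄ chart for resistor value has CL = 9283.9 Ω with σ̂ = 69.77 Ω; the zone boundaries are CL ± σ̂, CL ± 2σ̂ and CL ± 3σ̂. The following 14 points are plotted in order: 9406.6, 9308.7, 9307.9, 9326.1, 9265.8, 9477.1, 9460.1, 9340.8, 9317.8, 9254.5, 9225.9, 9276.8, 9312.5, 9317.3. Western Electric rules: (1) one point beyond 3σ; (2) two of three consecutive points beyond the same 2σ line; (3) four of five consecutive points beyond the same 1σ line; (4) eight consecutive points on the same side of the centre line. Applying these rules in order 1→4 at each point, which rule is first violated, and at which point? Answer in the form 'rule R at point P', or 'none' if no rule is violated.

rule 2 at point 7

Zone of each point (C = within 1σ̂, B = 1σ̂–2σ̂, A = 2σ̂–3σ̂, * = beyond 3σ̂; sign = side of CL): 1:+B, 2:+C, 3:+C, 4:+C, 5:-C, 6:+A, 7:+A, 8:+C, 9:+C, 10:-C, 11:-C, 12:-C, 13:+C, 14:+C
Rule 2 (two of three consecutive points beyond the same 2σ limit) is satisfied at point 7.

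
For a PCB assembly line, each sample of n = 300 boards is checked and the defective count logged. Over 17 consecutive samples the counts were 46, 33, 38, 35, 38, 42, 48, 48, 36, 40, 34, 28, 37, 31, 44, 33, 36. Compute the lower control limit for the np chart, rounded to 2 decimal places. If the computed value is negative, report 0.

p̄ = Σdᵢ / (k·n) = 647 / (17 × 300) = 0.12686
LCL = np̄ − 3·√(np̄(1−p̄)) = 38.0588 − 3 × 5.7646 = 20.7650

20.77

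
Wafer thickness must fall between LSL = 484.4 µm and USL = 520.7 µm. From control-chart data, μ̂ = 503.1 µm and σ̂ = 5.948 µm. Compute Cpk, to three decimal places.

Cpu = (USL − μ̂) / (3σ̂) = (520.7 − 503.1) / (3 × 5.948) = 0.9863; Cpl = (μ̂ − LSL) / (3σ̂) = (503.1 − 484.4) / (3 × 5.948) = 1.0480; Cpk = min(Cpu, Cpl) = 0.9863

0.986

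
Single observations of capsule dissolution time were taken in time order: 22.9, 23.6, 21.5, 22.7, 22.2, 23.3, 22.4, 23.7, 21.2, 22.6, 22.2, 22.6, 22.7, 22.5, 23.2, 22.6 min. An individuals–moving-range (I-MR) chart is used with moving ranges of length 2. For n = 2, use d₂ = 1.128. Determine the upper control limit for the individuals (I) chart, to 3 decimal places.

X̄ = (22.9 + 23.6 + 21.5 + 22.7 + 22.2 + 23.3 + 22.4 + 23.7 + 21.2 + 22.6 + 22.2 + 22.6 + 22.7 + 22.5 + 23.2 + 22.6) / 16 = 22.6187
Moving ranges: 0.7, 2.1, 1.2, 0.5, 1.1, 0.9, 1.3, 2.5, 1.4, 0.4, 0.4, 0.1, 0.2, 0.7, 0.6; M̄R̄ = 14.1000 / 15 = 0.9400
UCL = X̄ + 3·M̄R̄/d₂ = 22.6187 + 3 × 0.9400 / 1.128 = 25.1187

25.119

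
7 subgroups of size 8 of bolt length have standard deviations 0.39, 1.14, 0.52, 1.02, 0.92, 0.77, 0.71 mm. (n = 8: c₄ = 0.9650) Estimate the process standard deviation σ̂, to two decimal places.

0.81

s̄ = (0.39 + 1.14 + 0.52 + 1.02 + 0.92 + 0.77 + 0.71) / 7 = 0.7814
σ̂ = s̄ / c₄ = 0.7814 / 0.9650 = 0.8098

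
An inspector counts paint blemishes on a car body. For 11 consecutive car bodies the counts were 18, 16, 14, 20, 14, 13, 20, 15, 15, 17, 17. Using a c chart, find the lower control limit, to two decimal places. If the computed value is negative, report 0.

c̄ = (18 + 16 + 14 + 20 + 14 + 13 + 20 + 15 + 15 + 17 + 17) / 11 = 179 / 11 = 16.2727
LCL = c̄ − 3√c̄ = 16.2727 − 3 × 4.0339 = 4.1709

4.17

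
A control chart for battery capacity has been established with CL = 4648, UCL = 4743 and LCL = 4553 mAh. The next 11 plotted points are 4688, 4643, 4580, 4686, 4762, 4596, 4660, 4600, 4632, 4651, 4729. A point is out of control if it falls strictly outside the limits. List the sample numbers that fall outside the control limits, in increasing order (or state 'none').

Compare each point to [4553, 4743]: sample 5 = 4762 > UCL.

5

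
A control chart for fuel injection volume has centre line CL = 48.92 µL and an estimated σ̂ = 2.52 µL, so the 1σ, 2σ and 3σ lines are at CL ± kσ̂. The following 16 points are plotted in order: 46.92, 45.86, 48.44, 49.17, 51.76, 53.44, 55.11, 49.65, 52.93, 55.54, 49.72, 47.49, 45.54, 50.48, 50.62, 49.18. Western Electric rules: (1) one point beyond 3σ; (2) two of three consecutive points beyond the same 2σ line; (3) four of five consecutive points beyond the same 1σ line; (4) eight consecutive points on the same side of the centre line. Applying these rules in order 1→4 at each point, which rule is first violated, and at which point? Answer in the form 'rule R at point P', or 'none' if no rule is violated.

rule 3 at point 9

Zone of each point (C = within 1σ̂, B = 1σ̂–2σ̂, A = 2σ̂–3σ̂, * = beyond 3σ̂; sign = side of CL): 1:-C, 2:-B, 3:-C, 4:+C, 5:+B, 6:+B, 7:+A, 8:+C, 9:+B, 10:+A, 11:+C, 12:-C, 13:-B, 14:+C, 15:+C, 16:+C
Rule 3 (four of five consecutive points beyond the same 1σ limit) is satisfied at point 9.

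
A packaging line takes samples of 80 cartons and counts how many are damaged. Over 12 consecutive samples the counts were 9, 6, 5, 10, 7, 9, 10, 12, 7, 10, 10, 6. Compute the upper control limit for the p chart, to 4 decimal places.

0.2081

p̄ = Σdᵢ / (k·n) = 101 / (12 × 80) = 0.10521
UCL = p̄ + 3·√(p̄(1−p̄)/n) = 0.10521 + 3 × √(0.10521×0.89479/80) = 0.10521 + 3 × 0.03430 = 0.20812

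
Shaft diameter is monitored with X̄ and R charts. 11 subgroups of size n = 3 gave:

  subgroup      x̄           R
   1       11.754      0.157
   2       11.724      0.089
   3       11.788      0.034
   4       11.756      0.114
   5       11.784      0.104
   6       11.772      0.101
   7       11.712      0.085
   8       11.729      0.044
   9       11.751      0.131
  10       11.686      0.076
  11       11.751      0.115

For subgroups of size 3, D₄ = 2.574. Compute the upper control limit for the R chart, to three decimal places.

R̄ = (0.157 + 0.089 + 0.034 + 0.114 + 0.104 + 0.101 + 0.085 + 0.044 + 0.131 + 0.076 + 0.115) / 11 = 1.0500 / 11 = 0.0955
UCL_R = D₄·R̄ = 2.574 × 0.0955 = 0.2457

0.246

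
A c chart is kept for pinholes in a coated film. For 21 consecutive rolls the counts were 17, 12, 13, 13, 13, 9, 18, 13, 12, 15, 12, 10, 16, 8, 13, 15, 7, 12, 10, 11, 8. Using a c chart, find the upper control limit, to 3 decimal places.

22.733

c̄ = (17 + 12 + 13 + 13 + 13 + 9 + 18 + 13 + 12 + 15 + 12 + 10 + 16 + 8 + 13 + 15 + 7 + 12 + 10 + 11 + 8) / 21 = 257 / 21 = 12.2381
UCL = c̄ + 3√c̄ = 12.2381 + 3 × √12.2381 = 12.2381 + 3 × 3.4983 = 22.7330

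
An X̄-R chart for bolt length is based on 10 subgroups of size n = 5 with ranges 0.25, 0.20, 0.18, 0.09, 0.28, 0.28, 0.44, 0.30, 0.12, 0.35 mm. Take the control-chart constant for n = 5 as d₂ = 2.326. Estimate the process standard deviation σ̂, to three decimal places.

0.107

R̄ = (0.25 + 0.20 + 0.18 + 0.09 + 0.28 + 0.28 + 0.44 + 0.30 + 0.12 + 0.35) / 10 = 0.2490
σ̂ = R̄ / d₂ = 0.2490 / 2.326 = 0.1071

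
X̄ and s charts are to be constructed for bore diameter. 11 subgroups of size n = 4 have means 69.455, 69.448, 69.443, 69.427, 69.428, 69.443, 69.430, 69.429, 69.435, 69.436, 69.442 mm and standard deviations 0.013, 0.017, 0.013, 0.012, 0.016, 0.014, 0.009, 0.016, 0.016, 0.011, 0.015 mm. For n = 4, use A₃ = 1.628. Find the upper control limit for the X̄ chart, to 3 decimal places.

X̄̄ = (69.455 + 69.448 + 69.443 + 69.427 + 69.428 + 69.443 + 69.430 + 69.429 + 69.435 + 69.436 + 69.442) / 11 = 69.4378
s̄ = (0.013 + 0.017 + 0.013 + 0.012 + 0.016 + 0.014 + 0.009 + 0.016 + 0.016 + 0.011 + 0.015) / 11 = 0.0138
UCL = X̄̄ + A₃·s̄ = 69.4378 + 1.628 × 0.0138 = 69.4603

69.460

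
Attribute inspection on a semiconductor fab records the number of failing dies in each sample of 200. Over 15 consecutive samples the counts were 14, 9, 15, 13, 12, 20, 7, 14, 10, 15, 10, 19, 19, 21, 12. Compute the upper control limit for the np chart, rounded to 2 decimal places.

p̄ = Σdᵢ / (k·n) = 210 / (15 × 200) = 0.07000
UCL = np̄ + 3·√(np̄(1−p̄)) = 14.0000 + 3 × √(14.0000×0.93000) = 14.0000 + 3 × 3.6083 = 24.8250

24.82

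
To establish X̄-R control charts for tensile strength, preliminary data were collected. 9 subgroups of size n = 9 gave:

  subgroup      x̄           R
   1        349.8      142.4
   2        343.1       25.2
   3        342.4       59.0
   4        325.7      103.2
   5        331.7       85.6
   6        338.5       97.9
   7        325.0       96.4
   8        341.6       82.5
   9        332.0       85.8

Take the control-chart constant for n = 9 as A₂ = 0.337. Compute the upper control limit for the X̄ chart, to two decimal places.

X̄̄ = (349.8 + 343.1 + 342.4 + 325.7 + 331.7 + 338.5 + 325.0 + 341.6 + 332.0) / 9 = 3029.8000 / 9 = 336.6444
R̄ = (142.4 + 25.2 + 59.0 + 103.2 + 85.6 + 97.9 + 96.4 + 82.5 + 85.8) / 9 = 778.0000 / 9 = 86.4444
UCL = X̄̄ + A₂·R̄ = 336.6444 + 0.337 × 86.4444 = 365.7762

365.78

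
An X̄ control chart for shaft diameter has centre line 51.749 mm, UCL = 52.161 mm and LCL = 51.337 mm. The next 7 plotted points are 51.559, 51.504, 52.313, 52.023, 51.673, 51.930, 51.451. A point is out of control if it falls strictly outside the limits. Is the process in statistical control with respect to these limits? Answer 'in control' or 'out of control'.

out of control

Compare each point to [51.337, 52.161]: sample 3 = 52.313 > UCL.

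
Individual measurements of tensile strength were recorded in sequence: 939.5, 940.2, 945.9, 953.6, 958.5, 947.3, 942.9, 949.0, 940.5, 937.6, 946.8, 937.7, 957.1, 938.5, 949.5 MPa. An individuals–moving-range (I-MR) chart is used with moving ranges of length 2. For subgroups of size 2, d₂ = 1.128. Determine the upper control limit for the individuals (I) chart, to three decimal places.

X̄ = (939.5 + 940.2 + 945.9 + 953.6 + 958.5 + 947.3 + 942.9 + 949.0 + 940.5 + 937.6 + 946.8 + 937.7 + 957.1 + 938.5 + 949.5) / 15 = 945.6400
Moving ranges: 0.7, 5.7, 7.7, 4.9, 11.2, 4.4, 6.1, 8.5, 2.9, 9.2, 9.1, 19.4, 18.6, 11.0; M̄R̄ = 119.4000 / 14 = 8.5286
UCL = X̄ + 3·M̄R̄/d₂ = 945.6400 + 3 × 8.5286 / 1.128 = 968.3224

968.322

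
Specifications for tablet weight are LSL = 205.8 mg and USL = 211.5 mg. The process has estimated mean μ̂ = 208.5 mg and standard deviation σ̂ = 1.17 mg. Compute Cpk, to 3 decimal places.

0.769

Cpu = (USL − μ̂) / (3σ̂) = (211.5 − 208.5) / (3 × 1.17) = 0.8547; Cpl = (μ̂ − LSL) / (3σ̂) = (208.5 − 205.8) / (3 × 1.17) = 0.7692; Cpk = min(Cpu, Cpl) = 0.7692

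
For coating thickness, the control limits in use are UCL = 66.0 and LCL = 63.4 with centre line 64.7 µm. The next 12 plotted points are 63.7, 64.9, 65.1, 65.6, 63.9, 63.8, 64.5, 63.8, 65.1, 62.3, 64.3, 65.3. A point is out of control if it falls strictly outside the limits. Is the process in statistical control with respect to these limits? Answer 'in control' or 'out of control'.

Compare each point to [63.4, 66.0]: sample 10 = 62.3 < LCL.

out of control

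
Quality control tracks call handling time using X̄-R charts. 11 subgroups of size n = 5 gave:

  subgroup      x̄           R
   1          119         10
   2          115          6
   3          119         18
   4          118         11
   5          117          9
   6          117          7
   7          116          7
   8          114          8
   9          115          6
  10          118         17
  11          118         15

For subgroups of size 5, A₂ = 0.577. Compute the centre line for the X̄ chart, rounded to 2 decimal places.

116.91

X̄̄ = (119 + 115 + 119 + 118 + 117 + 117 + 116 + 114 + 115 + 118 + 118) / 11 = 1286.0000 / 11 = 116.9091
CL = X̄̄ = 116.9091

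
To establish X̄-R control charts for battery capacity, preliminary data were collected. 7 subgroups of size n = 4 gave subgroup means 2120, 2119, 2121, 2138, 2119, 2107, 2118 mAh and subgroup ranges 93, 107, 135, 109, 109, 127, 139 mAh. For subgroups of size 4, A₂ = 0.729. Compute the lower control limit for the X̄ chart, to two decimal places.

2034.99

X̄̄ = (2120 + 2119 + 2121 + 2138 + 2119 + 2107 + 2118) / 7 = 14842.0000 / 7 = 2120.2857
R̄ = (93 + 107 + 135 + 109 + 109 + 127 + 139) / 7 = 819.0000 / 7 = 117.0000
LCL = X̄̄ − A₂·R̄ = 2120.2857 − 0.729 × 117.0000 = 2034.9927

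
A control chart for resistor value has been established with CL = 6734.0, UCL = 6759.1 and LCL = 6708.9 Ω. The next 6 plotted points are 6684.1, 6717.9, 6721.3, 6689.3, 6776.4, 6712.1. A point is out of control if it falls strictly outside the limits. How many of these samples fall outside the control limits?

Compare each point to [6708.9, 6759.1]: sample 1 = 6684.1 < LCL; sample 4 = 6689.3 < LCL; sample 5 = 6776.4 > UCL.

3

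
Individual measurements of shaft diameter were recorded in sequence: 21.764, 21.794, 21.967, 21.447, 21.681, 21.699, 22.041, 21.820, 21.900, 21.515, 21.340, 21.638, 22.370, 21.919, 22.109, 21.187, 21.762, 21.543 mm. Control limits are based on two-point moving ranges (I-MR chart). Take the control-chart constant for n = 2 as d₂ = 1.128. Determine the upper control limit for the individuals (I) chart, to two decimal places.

X̄ = (21.764 + 21.794 + 21.967 + 21.447 + 21.681 + 21.699 + 22.041 + 21.820 + 21.900 + 21.515 + 21.340 + 21.638 + 22.370 + 21.919 + 22.109 + 21.187 + 21.762 + 21.543) / 18 = 21.7498
Moving ranges: 0.030, 0.173, 0.520, 0.234, 0.018, 0.342, 0.221, 0.080, 0.385, 0.175, 0.298, 0.732, 0.451, 0.190, 0.922, 0.575, 0.219; M̄R̄ = 5.5650 / 17 = 0.3274
UCL = X̄ + 3·M̄R̄/d₂ = 21.7498 + 3 × 0.3274 / 1.128 = 22.6204

22.62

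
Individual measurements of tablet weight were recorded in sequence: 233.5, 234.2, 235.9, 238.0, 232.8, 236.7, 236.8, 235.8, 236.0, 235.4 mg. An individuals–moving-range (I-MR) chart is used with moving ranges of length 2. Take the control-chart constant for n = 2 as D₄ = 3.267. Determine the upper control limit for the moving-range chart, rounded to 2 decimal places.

Moving ranges: 0.7, 1.7, 2.1, 5.2, 3.9, 0.1, 1.0, 0.2, 0.6; M̄R̄ = 15.5000 / 9 = 1.7222
UCL_MR = D₄·M̄R̄ = 3.267 × 1.7222 = 5.6265

5.63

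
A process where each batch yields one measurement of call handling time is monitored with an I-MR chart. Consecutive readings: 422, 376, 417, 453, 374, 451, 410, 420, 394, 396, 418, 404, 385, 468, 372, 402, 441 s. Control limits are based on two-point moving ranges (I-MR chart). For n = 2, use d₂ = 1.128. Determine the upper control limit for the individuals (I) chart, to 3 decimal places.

521.815

X̄ = (422 + 376 + 417 + 453 + 374 + 451 + 410 + 420 + 394 + 396 + 418 + 404 + 385 + 468 + 372 + 402 + 441) / 17 = 411.9412
Moving ranges: 46, 41, 36, 79, 77, 41, 10, 26, 2, 22, 14, 19, 83, 96, 30, 39; M̄R̄ = 661.0000 / 16 = 41.3125
UCL = X̄ + 3·M̄R̄/d₂ = 411.9412 + 3 × 41.3125 / 1.128 = 521.8148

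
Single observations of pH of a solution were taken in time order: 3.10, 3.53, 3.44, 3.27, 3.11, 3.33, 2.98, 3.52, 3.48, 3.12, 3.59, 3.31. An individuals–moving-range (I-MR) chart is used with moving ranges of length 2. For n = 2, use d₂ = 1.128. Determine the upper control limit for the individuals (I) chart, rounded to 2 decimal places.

X̄ = (3.10 + 3.53 + 3.44 + 3.27 + 3.11 + 3.33 + 2.98 + 3.52 + 3.48 + 3.12 + 3.59 + 3.31) / 12 = 3.3150
Moving ranges: 0.43, 0.09, 0.17, 0.16, 0.22, 0.35, 0.54, 0.04, 0.36, 0.47, 0.28; M̄R̄ = 3.1100 / 11 = 0.2827
UCL = X̄ + 3·M̄R̄/d₂ = 3.3150 + 3 × 0.2827 / 1.128 = 4.0669

4.07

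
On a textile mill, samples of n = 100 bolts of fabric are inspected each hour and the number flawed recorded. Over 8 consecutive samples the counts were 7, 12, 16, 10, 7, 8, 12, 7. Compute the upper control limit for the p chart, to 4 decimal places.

p̄ = Σdᵢ / (k·n) = 79 / (8 × 100) = 0.09875
UCL = p̄ + 3·√(p̄(1−p̄)/n) = 0.09875 + 3 × √(0.09875×0.90125/100) = 0.09875 + 3 × 0.02983 = 0.18825

0.1882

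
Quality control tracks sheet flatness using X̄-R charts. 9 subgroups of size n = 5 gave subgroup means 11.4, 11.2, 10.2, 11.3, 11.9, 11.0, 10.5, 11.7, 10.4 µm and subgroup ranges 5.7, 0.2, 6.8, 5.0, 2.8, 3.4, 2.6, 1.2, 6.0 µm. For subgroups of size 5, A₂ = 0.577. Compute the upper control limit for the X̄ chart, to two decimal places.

X̄̄ = (11.4 + 11.2 + 10.2 + 11.3 + 11.9 + 11.0 + 10.5 + 11.7 + 10.4) / 9 = 99.6000 / 9 = 11.0667
R̄ = (5.7 + 0.2 + 6.8 + 5.0 + 2.8 + 3.4 + 2.6 + 1.2 + 6.0) / 9 = 33.7000 / 9 = 3.7444
UCL = X̄̄ + A₂·R̄ = 11.0667 + 0.577 × 3.7444 = 13.2272

13.23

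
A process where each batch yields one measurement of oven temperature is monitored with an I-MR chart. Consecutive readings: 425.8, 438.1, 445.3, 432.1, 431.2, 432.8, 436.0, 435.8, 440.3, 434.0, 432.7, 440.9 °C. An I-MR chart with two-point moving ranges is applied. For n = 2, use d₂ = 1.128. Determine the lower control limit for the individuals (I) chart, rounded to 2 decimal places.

421.18

X̄ = (425.8 + 438.1 + 445.3 + 432.1 + 431.2 + 432.8 + 436.0 + 435.8 + 440.3 + 434.0 + 432.7 + 440.9) / 12 = 435.4167
Moving ranges: 12.3, 7.2, 13.2, 0.9, 1.6, 3.2, 0.2, 4.5, 6.3, 1.3, 8.2; M̄R̄ = 58.9000 / 11 = 5.3545
LCL = X̄ − 3·M̄R̄/d₂ = 435.4167 − 3 × 5.3545 / 1.128 = 421.1759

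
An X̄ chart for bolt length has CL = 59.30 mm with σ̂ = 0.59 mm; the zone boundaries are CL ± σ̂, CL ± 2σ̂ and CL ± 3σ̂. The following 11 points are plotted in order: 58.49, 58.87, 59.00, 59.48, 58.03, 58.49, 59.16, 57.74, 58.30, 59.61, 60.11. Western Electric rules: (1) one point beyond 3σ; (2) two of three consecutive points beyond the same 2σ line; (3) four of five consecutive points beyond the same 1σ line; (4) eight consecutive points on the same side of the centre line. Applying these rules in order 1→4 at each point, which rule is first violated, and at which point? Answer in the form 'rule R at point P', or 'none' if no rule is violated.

rule 3 at point 9

Zone of each point (C = within 1σ̂, B = 1σ̂–2σ̂, A = 2σ̂–3σ̂, * = beyond 3σ̂; sign = side of CL): 1:-B, 2:-C, 3:-C, 4:+C, 5:-A, 6:-B, 7:-C, 8:-A, 9:-B, 10:+C, 11:+B
Rule 3 (four of five consecutive points beyond the same 1σ limit) is satisfied at point 9.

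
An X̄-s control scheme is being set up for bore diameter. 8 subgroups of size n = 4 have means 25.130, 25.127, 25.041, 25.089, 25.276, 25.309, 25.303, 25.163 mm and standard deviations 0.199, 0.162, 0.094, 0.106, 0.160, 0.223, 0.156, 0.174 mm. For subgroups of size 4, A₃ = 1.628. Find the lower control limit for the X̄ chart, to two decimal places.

24.92

X̄̄ = (25.130 + 25.127 + 25.041 + 25.089 + 25.276 + 25.309 + 25.303 + 25.163) / 8 = 25.1797
s̄ = (0.199 + 0.162 + 0.094 + 0.106 + 0.160 + 0.223 + 0.156 + 0.174) / 8 = 0.1593
LCL = X̄̄ − A₃·s̄ = 25.1797 − 1.628 × 0.1593 = 24.9205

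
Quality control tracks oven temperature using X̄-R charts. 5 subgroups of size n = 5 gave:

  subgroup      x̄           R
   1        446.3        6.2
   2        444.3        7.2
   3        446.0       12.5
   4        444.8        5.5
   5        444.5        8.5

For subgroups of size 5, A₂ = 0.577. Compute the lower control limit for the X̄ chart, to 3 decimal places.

X̄̄ = (446.3 + 444.3 + 446.0 + 444.8 + 444.5) / 5 = 2225.9000 / 5 = 445.1800
R̄ = (6.2 + 7.2 + 12.5 + 5.5 + 8.5) / 5 = 39.9000 / 5 = 7.9800
LCL = X̄̄ − A₂·R̄ = 445.1800 − 0.577 × 7.9800 = 440.5755

440.576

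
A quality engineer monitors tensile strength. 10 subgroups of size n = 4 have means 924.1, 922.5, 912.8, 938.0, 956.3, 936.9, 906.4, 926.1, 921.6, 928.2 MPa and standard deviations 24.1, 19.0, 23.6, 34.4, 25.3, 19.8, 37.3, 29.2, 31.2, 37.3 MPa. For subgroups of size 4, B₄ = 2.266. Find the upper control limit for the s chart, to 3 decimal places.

s̄ = (24.1 + 19.0 + 23.6 + 34.4 + 25.3 + 19.8 + 37.3 + 29.2 + 31.2 + 37.3) / 10 = 28.1200
UCL_s = B₄·s̄ = 2.266 × 28.1200 = 63.7199

63.720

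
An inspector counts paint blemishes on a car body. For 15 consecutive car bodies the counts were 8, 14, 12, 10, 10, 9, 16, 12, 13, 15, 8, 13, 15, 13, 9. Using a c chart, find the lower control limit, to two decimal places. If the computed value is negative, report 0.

c̄ = (8 + 14 + 12 + 10 + 10 + 9 + 16 + 12 + 13 + 15 + 8 + 13 + 15 + 13 + 9) / 15 = 177 / 15 = 11.8000
LCL = c̄ − 3√c̄ = 11.8000 − 3 × 3.4351 = 1.4947

1.49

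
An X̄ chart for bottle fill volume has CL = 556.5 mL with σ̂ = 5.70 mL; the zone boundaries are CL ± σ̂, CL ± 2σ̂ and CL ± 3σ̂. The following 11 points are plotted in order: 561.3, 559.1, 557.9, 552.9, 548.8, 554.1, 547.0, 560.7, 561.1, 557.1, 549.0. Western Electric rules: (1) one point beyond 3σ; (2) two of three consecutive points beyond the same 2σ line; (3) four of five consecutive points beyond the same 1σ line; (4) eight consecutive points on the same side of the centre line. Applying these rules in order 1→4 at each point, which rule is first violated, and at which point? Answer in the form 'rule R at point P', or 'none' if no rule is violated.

none

Zone of each point (C = within 1σ̂, B = 1σ̂–2σ̂, A = 2σ̂–3σ̂, * = beyond 3σ̂; sign = side of CL): 1:+C, 2:+C, 3:+C, 4:-C, 5:-B, 6:-C, 7:-B, 8:+C, 9:+C, 10:+C, 11:-B
No rule fires across all 11 points.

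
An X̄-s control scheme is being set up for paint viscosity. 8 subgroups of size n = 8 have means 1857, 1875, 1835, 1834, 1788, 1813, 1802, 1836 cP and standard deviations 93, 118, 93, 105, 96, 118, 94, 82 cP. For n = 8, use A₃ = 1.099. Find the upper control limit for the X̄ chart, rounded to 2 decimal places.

X̄̄ = (1857 + 1875 + 1835 + 1834 + 1788 + 1813 + 1802 + 1836) / 8 = 1830.0000
s̄ = (93 + 118 + 93 + 105 + 96 + 118 + 94 + 82) / 8 = 99.8750
UCL = X̄̄ + A₃·s̄ = 1830.0000 + 1.099 × 99.8750 = 1939.7626

1939.76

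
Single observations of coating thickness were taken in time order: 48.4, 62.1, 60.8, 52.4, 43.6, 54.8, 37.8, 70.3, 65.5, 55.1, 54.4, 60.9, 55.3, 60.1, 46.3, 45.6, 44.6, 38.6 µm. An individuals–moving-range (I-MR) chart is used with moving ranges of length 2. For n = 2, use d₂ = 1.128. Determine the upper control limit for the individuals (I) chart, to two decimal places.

X̄ = (48.4 + 62.1 + 60.8 + 52.4 + 43.6 + 54.8 + 37.8 + 70.3 + 65.5 + 55.1 + 54.4 + 60.9 + 55.3 + 60.1 + 46.3 + 45.6 + 44.6 + 38.6) / 18 = 53.1444
Moving ranges: 13.7, 1.3, 8.4, 8.8, 11.2, 17.0, 32.5, 4.8, 10.4, 0.7, 6.5, 5.6, 4.8, 13.8, 0.7, 1.0, 6.0; M̄R̄ = 147.2000 / 17 = 8.6588
UCL = X̄ + 3·M̄R̄/d₂ = 53.1444 + 3 × 8.6588 / 1.128 = 76.1732

76.17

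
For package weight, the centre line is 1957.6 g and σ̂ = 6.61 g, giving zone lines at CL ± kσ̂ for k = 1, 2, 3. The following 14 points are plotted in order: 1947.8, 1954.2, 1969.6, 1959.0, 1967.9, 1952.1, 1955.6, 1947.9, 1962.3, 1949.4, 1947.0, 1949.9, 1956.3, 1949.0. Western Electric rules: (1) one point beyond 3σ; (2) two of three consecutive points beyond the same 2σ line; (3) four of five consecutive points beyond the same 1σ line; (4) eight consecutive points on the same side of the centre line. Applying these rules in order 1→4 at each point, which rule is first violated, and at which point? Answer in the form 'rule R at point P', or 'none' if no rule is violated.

rule 3 at point 12

Zone of each point (C = within 1σ̂, B = 1σ̂–2σ̂, A = 2σ̂–3σ̂, * = beyond 3σ̂; sign = side of CL): 1:-B, 2:-C, 3:+B, 4:+C, 5:+B, 6:-C, 7:-C, 8:-B, 9:+C, 10:-B, 11:-B, 12:-B, 13:-C, 14:-B
Rule 3 (four of five consecutive points beyond the same 1σ limit) is satisfied at point 12.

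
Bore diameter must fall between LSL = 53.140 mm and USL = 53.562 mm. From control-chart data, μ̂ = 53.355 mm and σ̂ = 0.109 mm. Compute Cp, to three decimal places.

0.645

Cp = (USL − LSL) / (6σ̂) = (53.562 − 53.140) / (6 × 0.109) = 0.4220 / 0.6540 = 0.6453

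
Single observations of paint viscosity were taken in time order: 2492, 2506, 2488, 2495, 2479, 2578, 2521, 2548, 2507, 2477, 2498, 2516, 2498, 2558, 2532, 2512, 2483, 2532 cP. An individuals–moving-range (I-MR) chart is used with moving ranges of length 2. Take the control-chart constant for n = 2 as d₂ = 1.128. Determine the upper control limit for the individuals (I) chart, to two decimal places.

X̄ = (2492 + 2506 + 2488 + 2495 + 2479 + 2578 + 2521 + 2548 + 2507 + 2477 + 2498 + 2516 + 2498 + 2558 + 2532 + 2512 + 2483 + 2532) / 18 = 2512.2222
Moving ranges: 14, 18, 7, 16, 99, 57, 27, 41, 30, 21, 18, 18, 60, 26, 20, 29, 49; M̄R̄ = 550.0000 / 17 = 32.3529
UCL = X̄ + 3·M̄R̄/d₂ = 2512.2222 + 3 × 32.3529 / 1.128 = 2598.2673

2598.27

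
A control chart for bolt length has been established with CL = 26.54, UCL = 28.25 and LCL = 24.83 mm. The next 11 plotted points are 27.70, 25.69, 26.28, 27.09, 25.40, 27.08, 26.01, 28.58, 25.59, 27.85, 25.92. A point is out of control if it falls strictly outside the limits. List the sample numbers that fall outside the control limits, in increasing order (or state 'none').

8

Compare each point to [24.83, 28.25]: sample 8 = 28.58 > UCL.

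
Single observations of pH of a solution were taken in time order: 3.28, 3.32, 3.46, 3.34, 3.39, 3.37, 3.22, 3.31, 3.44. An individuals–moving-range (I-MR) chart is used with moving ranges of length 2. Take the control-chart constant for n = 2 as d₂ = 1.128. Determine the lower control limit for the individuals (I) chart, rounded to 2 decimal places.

X̄ = (3.28 + 3.32 + 3.46 + 3.34 + 3.39 + 3.37 + 3.22 + 3.31 + 3.44) / 9 = 3.3478
Moving ranges: 0.04, 0.14, 0.12, 0.05, 0.02, 0.15, 0.09, 0.13; M̄R̄ = 0.7400 / 8 = 0.0925
LCL = X̄ − 3·M̄R̄/d₂ = 3.3478 − 3 × 0.0925 / 1.128 = 3.1018

3.10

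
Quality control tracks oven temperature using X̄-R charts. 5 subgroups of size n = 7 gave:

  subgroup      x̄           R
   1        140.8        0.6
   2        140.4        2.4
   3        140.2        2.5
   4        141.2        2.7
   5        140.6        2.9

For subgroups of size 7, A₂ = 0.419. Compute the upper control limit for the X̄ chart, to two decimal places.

141.57

X̄̄ = (140.8 + 140.4 + 140.2 + 141.2 + 140.6) / 5 = 703.2000 / 5 = 140.6400
R̄ = (0.6 + 2.4 + 2.5 + 2.7 + 2.9) / 5 = 11.1000 / 5 = 2.2200
UCL = X̄̄ + A₂·R̄ = 140.6400 + 0.419 × 2.2200 = 141.5702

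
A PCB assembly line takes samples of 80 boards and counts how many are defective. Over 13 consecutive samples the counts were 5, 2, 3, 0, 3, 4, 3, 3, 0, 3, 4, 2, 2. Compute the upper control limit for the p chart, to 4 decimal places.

0.0923

p̄ = Σdᵢ / (k·n) = 34 / (13 × 80) = 0.03269
UCL = p̄ + 3·√(p̄(1−p̄)/n) = 0.03269 + 3 × √(0.03269×0.96731/80) = 0.03269 + 3 × 0.01988 = 0.09234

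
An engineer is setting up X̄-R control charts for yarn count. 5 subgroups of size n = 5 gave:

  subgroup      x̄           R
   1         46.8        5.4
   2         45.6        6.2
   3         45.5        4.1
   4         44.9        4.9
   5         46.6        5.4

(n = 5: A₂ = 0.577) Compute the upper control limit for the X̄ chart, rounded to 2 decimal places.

X̄̄ = (46.8 + 45.6 + 45.5 + 44.9 + 46.6) / 5 = 229.4000 / 5 = 45.8800
R̄ = (5.4 + 6.2 + 4.1 + 4.9 + 5.4) / 5 = 26.0000 / 5 = 5.2000
UCL = X̄̄ + A₂·R̄ = 45.8800 + 0.577 × 5.2000 = 48.8804

48.88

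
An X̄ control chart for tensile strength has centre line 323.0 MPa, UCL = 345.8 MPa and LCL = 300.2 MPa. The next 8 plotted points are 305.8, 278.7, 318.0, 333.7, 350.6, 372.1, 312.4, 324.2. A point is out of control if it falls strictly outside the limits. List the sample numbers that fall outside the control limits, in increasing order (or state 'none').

2, 5, 6

Compare each point to [300.2, 345.8]: sample 2 = 278.7 < LCL; sample 5 = 350.6 > UCL; sample 6 = 372.1 > UCL.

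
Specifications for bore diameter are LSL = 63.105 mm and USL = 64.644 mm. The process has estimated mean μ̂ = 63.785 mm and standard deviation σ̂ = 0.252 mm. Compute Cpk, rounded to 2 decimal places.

Cpu = (USL − μ̂) / (3σ̂) = (64.644 − 63.785) / (3 × 0.252) = 1.1362; Cpl = (μ̂ − LSL) / (3σ̂) = (63.785 − 63.105) / (3 × 0.252) = 0.8995; Cpk = min(Cpu, Cpl) = 0.8995

0.90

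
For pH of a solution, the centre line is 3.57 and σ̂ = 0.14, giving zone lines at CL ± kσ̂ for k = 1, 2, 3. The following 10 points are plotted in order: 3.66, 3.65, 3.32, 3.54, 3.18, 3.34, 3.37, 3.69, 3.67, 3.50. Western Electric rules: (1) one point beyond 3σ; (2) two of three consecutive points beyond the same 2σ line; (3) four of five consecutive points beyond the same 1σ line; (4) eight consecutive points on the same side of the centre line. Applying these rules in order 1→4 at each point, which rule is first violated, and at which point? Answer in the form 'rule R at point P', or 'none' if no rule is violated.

rule 3 at point 7

Zone of each point (C = within 1σ̂, B = 1σ̂–2σ̂, A = 2σ̂–3σ̂, * = beyond 3σ̂; sign = side of CL): 1:+C, 2:+C, 3:-B, 4:-C, 5:-A, 6:-B, 7:-B, 8:+C, 9:+C, 10:-C
Rule 3 (four of five consecutive points beyond the same 1σ limit) is satisfied at point 7.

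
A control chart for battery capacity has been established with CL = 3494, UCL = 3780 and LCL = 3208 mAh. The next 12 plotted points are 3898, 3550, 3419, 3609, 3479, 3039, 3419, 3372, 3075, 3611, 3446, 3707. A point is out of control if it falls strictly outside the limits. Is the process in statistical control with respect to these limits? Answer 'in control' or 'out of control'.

Compare each point to [3208, 3780]: sample 1 = 3898 > UCL; sample 6 = 3039 < LCL; sample 9 = 3075 < LCL.

out of control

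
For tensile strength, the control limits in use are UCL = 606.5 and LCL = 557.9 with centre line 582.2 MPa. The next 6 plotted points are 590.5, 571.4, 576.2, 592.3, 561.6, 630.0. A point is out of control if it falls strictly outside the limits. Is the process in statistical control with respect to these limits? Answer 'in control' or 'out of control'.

Compare each point to [557.9, 606.5]: sample 6 = 630.0 > UCL.

out of control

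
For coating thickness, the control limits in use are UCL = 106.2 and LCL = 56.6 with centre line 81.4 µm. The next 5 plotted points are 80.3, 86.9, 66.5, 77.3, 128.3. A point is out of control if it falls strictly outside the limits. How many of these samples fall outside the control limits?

Compare each point to [56.6, 106.2]: sample 5 = 128.3 > UCL.

1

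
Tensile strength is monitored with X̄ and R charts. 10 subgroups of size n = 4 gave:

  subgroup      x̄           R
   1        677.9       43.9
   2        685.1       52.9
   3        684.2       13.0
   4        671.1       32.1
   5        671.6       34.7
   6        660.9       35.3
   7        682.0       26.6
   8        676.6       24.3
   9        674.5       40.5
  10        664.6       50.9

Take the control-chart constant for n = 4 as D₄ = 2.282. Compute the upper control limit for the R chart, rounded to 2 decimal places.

R̄ = (43.9 + 52.9 + 13.0 + 32.1 + 34.7 + 35.3 + 26.6 + 24.3 + 40.5 + 50.9) / 10 = 354.2000 / 10 = 35.4200
UCL_R = D₄·R̄ = 2.282 × 35.4200 = 80.8284

80.83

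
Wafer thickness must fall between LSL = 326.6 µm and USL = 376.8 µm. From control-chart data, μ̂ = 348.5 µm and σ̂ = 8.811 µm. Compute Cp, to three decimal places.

Cp = (USL − LSL) / (6σ̂) = (376.8 − 326.6) / (6 × 8.811) = 50.2000 / 52.8660 = 0.9496

0.950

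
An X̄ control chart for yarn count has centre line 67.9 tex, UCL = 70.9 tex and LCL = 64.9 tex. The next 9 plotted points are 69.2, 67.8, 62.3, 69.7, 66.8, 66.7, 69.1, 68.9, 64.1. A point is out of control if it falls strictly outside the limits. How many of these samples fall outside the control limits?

Compare each point to [64.9, 70.9]: sample 3 = 62.3 < LCL; sample 9 = 64.1 < LCL.

2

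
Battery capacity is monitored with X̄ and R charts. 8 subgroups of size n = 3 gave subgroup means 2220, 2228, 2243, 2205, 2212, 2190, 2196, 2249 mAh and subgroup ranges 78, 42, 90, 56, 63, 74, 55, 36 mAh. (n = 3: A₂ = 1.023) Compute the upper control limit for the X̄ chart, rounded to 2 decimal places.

X̄̄ = (2220 + 2228 + 2243 + 2205 + 2212 + 2190 + 2196 + 2249) / 8 = 17743.0000 / 8 = 2217.8750
R̄ = (78 + 42 + 90 + 56 + 63 + 74 + 55 + 36) / 8 = 494.0000 / 8 = 61.7500
UCL = X̄̄ + A₂·R̄ = 2217.8750 + 1.023 × 61.7500 = 2281.0453

2281.05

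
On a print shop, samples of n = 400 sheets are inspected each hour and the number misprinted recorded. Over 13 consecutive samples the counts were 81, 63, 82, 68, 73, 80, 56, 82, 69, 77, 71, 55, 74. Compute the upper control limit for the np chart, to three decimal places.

p̄ = Σdᵢ / (k·n) = 931 / (13 × 400) = 0.17904
UCL = np̄ + 3·√(np̄(1−p̄)) = 71.6154 + 3 × √(71.6154×0.82096) = 71.6154 + 3 × 7.6677 = 94.6185

94.618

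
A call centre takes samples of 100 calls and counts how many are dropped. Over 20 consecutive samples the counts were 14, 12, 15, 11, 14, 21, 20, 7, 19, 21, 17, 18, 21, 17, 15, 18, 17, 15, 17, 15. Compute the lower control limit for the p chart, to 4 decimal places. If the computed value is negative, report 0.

p̄ = Σdᵢ / (k·n) = 324 / (20 × 100) = 0.16200
LCL = p̄ − 3·√(p̄(1−p̄)/n) = 0.16200 − 3 × 0.03685 = 0.05146

0.0515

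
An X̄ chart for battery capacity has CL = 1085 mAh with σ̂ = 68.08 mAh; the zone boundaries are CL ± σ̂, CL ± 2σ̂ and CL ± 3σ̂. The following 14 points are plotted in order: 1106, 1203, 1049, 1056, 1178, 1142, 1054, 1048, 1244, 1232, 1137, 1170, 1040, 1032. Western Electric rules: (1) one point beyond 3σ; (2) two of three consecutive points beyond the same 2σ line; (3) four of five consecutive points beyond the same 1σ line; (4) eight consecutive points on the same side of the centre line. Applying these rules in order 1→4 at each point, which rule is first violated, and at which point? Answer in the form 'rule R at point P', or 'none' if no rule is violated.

rule 2 at point 10

Zone of each point (C = within 1σ̂, B = 1σ̂–2σ̂, A = 2σ̂–3σ̂, * = beyond 3σ̂; sign = side of CL): 1:+C, 2:+B, 3:-C, 4:-C, 5:+B, 6:+C, 7:-C, 8:-C, 9:+A, 10:+A, 11:+C, 12:+B, 13:-C, 14:-C
Rule 2 (two of three consecutive points beyond the same 2σ limit) is satisfied at point 10.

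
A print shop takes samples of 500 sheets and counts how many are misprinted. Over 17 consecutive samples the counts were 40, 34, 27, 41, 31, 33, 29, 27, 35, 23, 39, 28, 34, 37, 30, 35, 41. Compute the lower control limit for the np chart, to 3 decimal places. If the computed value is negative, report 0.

16.480

p̄ = Σdᵢ / (k·n) = 564 / (17 × 500) = 0.06635
LCL = np̄ − 3·√(np̄(1−p̄)) = 33.1765 − 3 × 5.5655 = 16.4799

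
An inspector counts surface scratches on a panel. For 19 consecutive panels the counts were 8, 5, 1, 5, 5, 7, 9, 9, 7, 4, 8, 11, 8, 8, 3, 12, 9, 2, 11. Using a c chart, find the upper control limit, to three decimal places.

c̄ = (8 + 5 + 1 + 5 + 5 + 7 + 9 + 9 + 7 + 4 + 8 + 11 + 8 + 8 + 3 + 12 + 9 + 2 + 11) / 19 = 132 / 19 = 6.9474
UCL = c̄ + 3√c̄ = 6.9474 + 3 × √6.9474 = 6.9474 + 3 × 2.6358 = 14.8547

14.855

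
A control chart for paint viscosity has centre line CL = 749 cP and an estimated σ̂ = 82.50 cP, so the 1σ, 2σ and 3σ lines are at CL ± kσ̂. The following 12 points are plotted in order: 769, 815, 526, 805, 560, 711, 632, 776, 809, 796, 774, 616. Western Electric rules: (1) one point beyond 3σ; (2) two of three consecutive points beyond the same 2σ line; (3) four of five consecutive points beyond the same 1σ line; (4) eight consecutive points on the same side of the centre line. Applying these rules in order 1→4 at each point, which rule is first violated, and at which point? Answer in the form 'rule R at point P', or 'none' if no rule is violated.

Zone of each point (C = within 1σ̂, B = 1σ̂–2σ̂, A = 2σ̂–3σ̂, * = beyond 3σ̂; sign = side of CL): 1:+C, 2:+C, 3:-A, 4:+C, 5:-A, 6:-C, 7:-B, 8:+C, 9:+C, 10:+C, 11:+C, 12:-B
Rule 2 (two of three consecutive points beyond the same 2σ limit) is satisfied at point 5.

rule 2 at point 5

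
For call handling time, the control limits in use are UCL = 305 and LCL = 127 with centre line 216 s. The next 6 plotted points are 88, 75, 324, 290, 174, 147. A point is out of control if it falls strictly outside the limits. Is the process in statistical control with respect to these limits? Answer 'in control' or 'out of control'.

out of control

Compare each point to [127, 305]: sample 1 = 88 < LCL; sample 2 = 75 < LCL; sample 3 = 324 > UCL.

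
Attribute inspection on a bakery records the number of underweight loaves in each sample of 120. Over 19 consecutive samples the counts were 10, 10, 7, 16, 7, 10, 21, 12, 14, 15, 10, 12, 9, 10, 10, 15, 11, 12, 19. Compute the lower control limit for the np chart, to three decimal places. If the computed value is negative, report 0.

p̄ = Σdᵢ / (k·n) = 230 / (19 × 120) = 0.10088
LCL = np̄ − 3·√(np̄(1−p̄)) = 12.1053 − 3 × 3.2991 = 2.2079

2.208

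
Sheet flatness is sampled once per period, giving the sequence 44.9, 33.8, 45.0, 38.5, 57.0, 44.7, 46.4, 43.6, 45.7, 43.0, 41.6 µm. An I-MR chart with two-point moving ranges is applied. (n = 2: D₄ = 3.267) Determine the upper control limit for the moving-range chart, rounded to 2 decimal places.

22.97

Moving ranges: 11.1, 11.2, 6.5, 18.5, 12.3, 1.7, 2.8, 2.1, 2.7, 1.4; M̄R̄ = 70.3000 / 10 = 7.0300
UCL_MR = D₄·M̄R̄ = 3.267 × 7.0300 = 22.9670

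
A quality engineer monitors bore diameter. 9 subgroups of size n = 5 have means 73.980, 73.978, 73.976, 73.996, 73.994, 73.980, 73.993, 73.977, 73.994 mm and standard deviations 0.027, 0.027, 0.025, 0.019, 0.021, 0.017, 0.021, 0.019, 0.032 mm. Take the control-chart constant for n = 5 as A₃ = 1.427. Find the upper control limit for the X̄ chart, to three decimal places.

X̄̄ = (73.980 + 73.978 + 73.976 + 73.996 + 73.994 + 73.980 + 73.993 + 73.977 + 73.994) / 9 = 73.9853
s̄ = (0.027 + 0.027 + 0.025 + 0.019 + 0.021 + 0.017 + 0.021 + 0.019 + 0.032) / 9 = 0.0231
UCL = X̄̄ + A₃·s̄ = 73.9853 + 1.427 × 0.0231 = 74.0183

74.018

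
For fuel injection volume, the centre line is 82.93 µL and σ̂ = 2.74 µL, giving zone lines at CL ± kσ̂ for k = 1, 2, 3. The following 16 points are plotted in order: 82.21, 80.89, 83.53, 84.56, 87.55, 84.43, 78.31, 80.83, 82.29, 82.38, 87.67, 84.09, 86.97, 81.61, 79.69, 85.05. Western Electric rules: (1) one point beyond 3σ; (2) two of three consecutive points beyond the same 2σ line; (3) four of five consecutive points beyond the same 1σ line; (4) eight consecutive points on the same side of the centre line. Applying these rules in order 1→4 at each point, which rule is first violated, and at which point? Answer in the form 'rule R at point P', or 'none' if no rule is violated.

Zone of each point (C = within 1σ̂, B = 1σ̂–2σ̂, A = 2σ̂–3σ̂, * = beyond 3σ̂; sign = side of CL): 1:-C, 2:-C, 3:+C, 4:+C, 5:+B, 6:+C, 7:-B, 8:-C, 9:-C, 10:-C, 11:+B, 12:+C, 13:+B, 14:-C, 15:-B, 16:+C
No rule fires across all 16 points.

none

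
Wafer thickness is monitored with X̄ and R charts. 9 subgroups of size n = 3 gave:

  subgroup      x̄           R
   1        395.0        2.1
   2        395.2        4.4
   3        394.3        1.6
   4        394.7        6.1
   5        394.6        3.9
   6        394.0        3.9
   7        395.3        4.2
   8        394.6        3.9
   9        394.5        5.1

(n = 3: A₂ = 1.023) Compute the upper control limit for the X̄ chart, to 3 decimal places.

X̄̄ = (395.0 + 395.2 + 394.3 + 394.7 + 394.6 + 394.0 + 395.3 + 394.6 + 394.5) / 9 = 3552.2000 / 9 = 394.6889
R̄ = (2.1 + 4.4 + 1.6 + 6.1 + 3.9 + 3.9 + 4.2 + 3.9 + 5.1) / 9 = 35.2000 / 9 = 3.9111
UCL = X̄̄ + A₂·R̄ = 394.6889 + 1.023 × 3.9111 = 398.6900

398.690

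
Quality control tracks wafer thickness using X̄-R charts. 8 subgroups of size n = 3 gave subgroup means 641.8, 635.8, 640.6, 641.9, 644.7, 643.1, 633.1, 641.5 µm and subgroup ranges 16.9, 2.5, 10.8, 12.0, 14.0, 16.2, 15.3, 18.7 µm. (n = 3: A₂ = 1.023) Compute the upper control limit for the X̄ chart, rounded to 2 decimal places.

653.92

X̄̄ = (641.8 + 635.8 + 640.6 + 641.9 + 644.7 + 643.1 + 633.1 + 641.5) / 8 = 5122.5000 / 8 = 640.3125
R̄ = (16.9 + 2.5 + 10.8 + 12.0 + 14.0 + 16.2 + 15.3 + 18.7) / 8 = 106.4000 / 8 = 13.3000
UCL = X̄̄ + A₂·R̄ = 640.3125 + 1.023 × 13.3000 = 653.9184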